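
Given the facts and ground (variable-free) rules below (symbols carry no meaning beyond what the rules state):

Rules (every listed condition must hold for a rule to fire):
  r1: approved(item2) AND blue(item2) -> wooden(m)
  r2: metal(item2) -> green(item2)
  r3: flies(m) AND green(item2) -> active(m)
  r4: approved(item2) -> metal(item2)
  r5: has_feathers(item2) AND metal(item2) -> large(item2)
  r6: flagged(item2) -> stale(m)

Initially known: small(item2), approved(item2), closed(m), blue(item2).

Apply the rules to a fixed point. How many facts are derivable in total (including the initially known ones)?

Round 1: r1 [approved(item2) AND blue(item2) -> wooden(m)]; r4 [approved(item2) -> metal(item2)]. New: wooden(m), metal(item2).
Round 2: r2 [metal(item2) -> green(item2)]. New: green(item2).
Closure: {approved(item2), blue(item2), closed(m), green(item2), metal(item2), small(item2), wooden(m)} — 7 facts.

7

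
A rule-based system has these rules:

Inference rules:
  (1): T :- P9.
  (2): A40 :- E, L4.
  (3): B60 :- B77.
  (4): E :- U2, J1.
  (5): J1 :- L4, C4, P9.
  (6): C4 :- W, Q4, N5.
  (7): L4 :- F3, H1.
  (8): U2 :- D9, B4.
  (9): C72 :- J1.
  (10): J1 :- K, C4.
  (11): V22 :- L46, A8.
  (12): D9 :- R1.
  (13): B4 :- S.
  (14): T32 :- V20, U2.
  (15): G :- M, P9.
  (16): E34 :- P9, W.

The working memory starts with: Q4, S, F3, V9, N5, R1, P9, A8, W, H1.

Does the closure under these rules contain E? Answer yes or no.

yes

[1] (1) [T :- P9.]; (6) [C4 :- W, Q4, N5.]; (7) [L4 :- F3, H1.]; (12) [D9 :- R1.]; (13) [B4 :- S.]; (16) [E34 :- P9, W.]. ⇒ new: T, C4, L4, D9, B4, E34.
[2] (5) [J1 :- L4, C4, P9.]; (8) [U2 :- D9, B4.]. ⇒ new: J1, U2.
[3] (4) [E :- U2, J1.]; (9) [C72 :- J1.]. ⇒ new: E, C72.
[4] (2) [A40 :- E, L4.]. ⇒ new: A40.
E appears in round 3, so it is derivable.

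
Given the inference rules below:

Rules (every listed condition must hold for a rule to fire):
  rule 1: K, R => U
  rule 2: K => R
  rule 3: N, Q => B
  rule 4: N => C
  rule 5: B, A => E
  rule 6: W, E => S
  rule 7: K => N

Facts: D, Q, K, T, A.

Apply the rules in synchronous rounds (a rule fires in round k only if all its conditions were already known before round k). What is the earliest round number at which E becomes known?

3

[1] rule 2 [K => R]; rule 7 [K => N]. ⇒ new: R, N.
[2] rule 1 [K, R => U]; rule 3 [N, Q => B]; rule 4 [N => C]. ⇒ new: U, B, C.
[3] rule 5 [B, A => E]. ⇒ new: E.
E first appears in round 3.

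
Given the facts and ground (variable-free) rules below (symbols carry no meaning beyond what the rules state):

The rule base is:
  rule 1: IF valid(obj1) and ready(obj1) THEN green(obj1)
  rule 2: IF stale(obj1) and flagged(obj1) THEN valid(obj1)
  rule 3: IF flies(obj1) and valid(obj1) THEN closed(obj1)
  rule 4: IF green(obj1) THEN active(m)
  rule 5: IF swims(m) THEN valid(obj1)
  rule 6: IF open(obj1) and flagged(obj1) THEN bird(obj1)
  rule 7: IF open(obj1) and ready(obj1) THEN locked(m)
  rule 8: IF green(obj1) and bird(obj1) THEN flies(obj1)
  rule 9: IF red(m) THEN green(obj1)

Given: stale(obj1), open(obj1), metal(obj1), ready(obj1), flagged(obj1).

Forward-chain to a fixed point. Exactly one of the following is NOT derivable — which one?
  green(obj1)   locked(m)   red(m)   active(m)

red(m)

Round 1: rule 2 [IF stale(obj1) and flagged(obj1) THEN valid(obj1)]; rule 6 [IF open(obj1) and flagged(obj1) THEN bird(obj1)]; rule 7 [IF open(obj1) and ready(obj1) THEN locked(m)]. Adds valid(obj1), bird(obj1), locked(m).
Round 2: rule 1 [IF valid(obj1) and ready(obj1) THEN green(obj1)]. Adds green(obj1).
Round 3: rule 4 [IF green(obj1) THEN active(m)]; rule 8 [IF green(obj1) and bird(obj1) THEN flies(obj1)]. Adds active(m), flies(obj1).
Round 4: rule 3 [IF flies(obj1) and valid(obj1) THEN closed(obj1)]. Adds closed(obj1).
Derived: green(obj1) (round 2), locked(m) (round 1), active(m) (round 3). red(m) never appears in any round.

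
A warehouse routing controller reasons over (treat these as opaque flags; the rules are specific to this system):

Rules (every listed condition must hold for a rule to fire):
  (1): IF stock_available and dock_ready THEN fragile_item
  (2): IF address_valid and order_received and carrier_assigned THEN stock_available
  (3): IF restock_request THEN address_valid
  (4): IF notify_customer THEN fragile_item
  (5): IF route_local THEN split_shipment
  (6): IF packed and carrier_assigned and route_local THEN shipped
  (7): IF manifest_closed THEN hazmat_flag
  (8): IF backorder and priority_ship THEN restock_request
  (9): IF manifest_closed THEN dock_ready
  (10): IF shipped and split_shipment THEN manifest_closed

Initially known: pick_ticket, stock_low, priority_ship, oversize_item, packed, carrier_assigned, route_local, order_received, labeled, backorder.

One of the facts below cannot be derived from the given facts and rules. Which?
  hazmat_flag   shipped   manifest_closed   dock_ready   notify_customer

Round 1 fires (5), (6), (8), giving split_shipment, shipped, restock_request.
Round 2 fires (3), (10), giving address_valid, manifest_closed.
Round 3 fires (2), (7), (9), giving stock_available, hazmat_flag, dock_ready.
Round 4 fires (1), giving fragile_item.
Derived: hazmat_flag (round 3), manifest_closed (round 2), shipped (round 1), dock_ready (round 3). notify_customer never appears in any round.

notify_customer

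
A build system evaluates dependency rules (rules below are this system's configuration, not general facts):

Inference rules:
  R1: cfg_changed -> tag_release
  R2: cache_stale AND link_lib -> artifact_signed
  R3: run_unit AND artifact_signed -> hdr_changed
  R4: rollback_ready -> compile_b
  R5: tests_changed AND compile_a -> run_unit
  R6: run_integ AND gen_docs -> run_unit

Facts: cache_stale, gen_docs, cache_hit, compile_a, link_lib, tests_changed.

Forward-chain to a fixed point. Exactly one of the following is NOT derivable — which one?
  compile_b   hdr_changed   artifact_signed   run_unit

Round 1 fires R2, R5, giving artifact_signed, run_unit.
Round 2 fires R3, giving hdr_changed.
Derived: run_unit (round 1), hdr_changed (round 2), artifact_signed (round 1). compile_b never appears in any round.

compile_b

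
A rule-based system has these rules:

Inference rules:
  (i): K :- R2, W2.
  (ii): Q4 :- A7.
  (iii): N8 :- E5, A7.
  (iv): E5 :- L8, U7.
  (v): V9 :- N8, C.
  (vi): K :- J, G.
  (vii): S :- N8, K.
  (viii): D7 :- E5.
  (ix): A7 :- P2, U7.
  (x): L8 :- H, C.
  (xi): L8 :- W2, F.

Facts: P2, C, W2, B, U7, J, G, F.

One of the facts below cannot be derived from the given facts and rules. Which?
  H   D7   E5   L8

H

Round 1: (vi) [K :- J, G.]; (ix) [A7 :- P2, U7.]; (xi) [L8 :- W2, F.]. Adds K, A7, L8.
Round 2: (ii) [Q4 :- A7.]; (iv) [E5 :- L8, U7.]. Adds Q4, E5.
Round 3: (iii) [N8 :- E5, A7.]; (viii) [D7 :- E5.]. Adds N8, D7.
Round 4: (v) [V9 :- N8, C.]; (vii) [S :- N8, K.]. Adds V9, S.
Derived: L8 (round 1), D7 (round 3), E5 (round 2). H never appears in any round.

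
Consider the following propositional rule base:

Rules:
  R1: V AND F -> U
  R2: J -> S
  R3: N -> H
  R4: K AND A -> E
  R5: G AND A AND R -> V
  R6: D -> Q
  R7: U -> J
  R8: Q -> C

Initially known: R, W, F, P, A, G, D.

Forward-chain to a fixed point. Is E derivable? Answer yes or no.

no

Round 1 fires R5, R6, giving V, Q.
Round 2 fires R1, R8, giving U, C.
Round 3 fires R7, giving J.
Round 4 fires R2, giving S.
Fixed point reached. E is concluded only by R4; R4 needs K (never derived).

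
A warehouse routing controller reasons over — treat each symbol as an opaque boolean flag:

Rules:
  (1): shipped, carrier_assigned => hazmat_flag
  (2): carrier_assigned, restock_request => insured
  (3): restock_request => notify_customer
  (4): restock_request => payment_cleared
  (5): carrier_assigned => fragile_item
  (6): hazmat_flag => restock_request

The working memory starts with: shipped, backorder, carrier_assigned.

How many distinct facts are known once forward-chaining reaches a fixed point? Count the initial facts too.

Round 1: (1) [shipped, carrier_assigned => hazmat_flag]; (5) [carrier_assigned => fragile_item]. Adds hazmat_flag, fragile_item.
Round 2: (6) [hazmat_flag => restock_request]. Adds restock_request.
Round 3: (2) [carrier_assigned, restock_request => insured]; (3) [restock_request => notify_customer]; (4) [restock_request => payment_cleared]. Adds insured, notify_customer, payment_cleared.
Closure: {backorder, carrier_assigned, fragile_item, hazmat_flag, insured, notify_customer, payment_cleared, restock_request, shipped} — 9 facts.

9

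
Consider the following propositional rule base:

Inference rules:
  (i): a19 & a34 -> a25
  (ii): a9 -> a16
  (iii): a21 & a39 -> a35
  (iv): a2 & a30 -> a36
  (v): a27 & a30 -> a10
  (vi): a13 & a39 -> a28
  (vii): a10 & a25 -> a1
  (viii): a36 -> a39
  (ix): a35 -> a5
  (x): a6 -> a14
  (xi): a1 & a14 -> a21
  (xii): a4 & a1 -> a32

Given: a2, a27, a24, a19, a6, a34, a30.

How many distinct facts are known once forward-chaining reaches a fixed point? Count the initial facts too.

16

Round 1: (i) [a19 & a34 -> a25]; (iv) [a2 & a30 -> a36]; (v) [a27 & a30 -> a10]; (x) [a6 -> a14]. New: a25, a36, a10, a14.
Round 2: (vii) [a10 & a25 -> a1]; (viii) [a36 -> a39]. New: a1, a39.
Round 3: (xi) [a1 & a14 -> a21]. New: a21.
Round 4: (iii) [a21 & a39 -> a35]. New: a35.
Round 5: (ix) [a35 -> a5]. New: a5.
Closure: {a1, a10, a14, a19, a2, a21, a24, a25, a27, a30, a34, a35, a36, a39, a5, a6} — 16 facts.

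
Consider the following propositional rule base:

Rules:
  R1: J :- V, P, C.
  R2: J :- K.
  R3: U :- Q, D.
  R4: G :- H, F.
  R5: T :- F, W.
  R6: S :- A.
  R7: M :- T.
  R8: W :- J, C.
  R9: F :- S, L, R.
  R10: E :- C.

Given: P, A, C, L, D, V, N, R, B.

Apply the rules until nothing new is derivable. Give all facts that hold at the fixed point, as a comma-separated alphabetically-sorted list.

A, B, C, D, E, F, J, L, M, N, P, R, S, T, V, W

Round 1: R1 [J :- V, P, C.]; R6 [S :- A.]; R10 [E :- C.]. Adds J, S, E.
Round 2: R8 [W :- J, C.]; R9 [F :- S, L, R.]. Adds W, F.
Round 3: R5 [T :- F, W.]. Adds T.
Round 4: R7 [M :- T.]. Adds M.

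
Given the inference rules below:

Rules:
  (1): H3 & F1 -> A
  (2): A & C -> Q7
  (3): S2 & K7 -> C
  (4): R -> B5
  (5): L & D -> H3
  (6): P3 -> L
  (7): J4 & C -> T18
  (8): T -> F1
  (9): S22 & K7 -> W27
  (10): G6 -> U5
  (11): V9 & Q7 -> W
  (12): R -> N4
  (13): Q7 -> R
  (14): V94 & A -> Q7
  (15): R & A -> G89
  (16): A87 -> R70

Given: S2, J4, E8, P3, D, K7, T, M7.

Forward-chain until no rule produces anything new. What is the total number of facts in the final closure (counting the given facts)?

19

Round 1: (3) [S2 & K7 -> C]; (6) [P3 -> L]; (8) [T -> F1]. Adds C, L, F1.
Round 2: (5) [L & D -> H3]; (7) [J4 & C -> T18]. Adds H3, T18.
Round 3: (1) [H3 & F1 -> A]. Adds A.
Round 4: (2) [A & C -> Q7]. Adds Q7.
Round 5: (13) [Q7 -> R]. Adds R.
Round 6: (4) [R -> B5]; (12) [R -> N4]; (15) [R & A -> G89]. Adds B5, N4, G89.
Closure: {A, B5, C, D, E8, F1, G89, H3, J4, K7, L, M7, N4, P3, Q7, R, S2, T, T18} — 19 facts.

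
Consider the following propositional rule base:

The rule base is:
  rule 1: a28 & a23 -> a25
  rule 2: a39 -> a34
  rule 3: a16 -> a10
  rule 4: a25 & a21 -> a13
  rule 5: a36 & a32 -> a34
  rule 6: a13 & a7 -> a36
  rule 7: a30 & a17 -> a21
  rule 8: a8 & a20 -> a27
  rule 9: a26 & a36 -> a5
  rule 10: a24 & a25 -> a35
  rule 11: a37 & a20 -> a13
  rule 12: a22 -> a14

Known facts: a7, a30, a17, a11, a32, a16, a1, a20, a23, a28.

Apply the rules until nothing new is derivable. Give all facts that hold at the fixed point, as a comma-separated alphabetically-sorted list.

a1, a10, a11, a13, a16, a17, a20, a21, a23, a25, a28, a30, a32, a34, a36, a7

[1] rule 1 [a28 & a23 -> a25]; rule 3 [a16 -> a10]; rule 7 [a30 & a17 -> a21]. ⇒ new: a25, a10, a21.
[2] rule 4 [a25 & a21 -> a13]. ⇒ new: a13.
[3] rule 6 [a13 & a7 -> a36]. ⇒ new: a36.
[4] rule 5 [a36 & a32 -> a34]. ⇒ new: a34.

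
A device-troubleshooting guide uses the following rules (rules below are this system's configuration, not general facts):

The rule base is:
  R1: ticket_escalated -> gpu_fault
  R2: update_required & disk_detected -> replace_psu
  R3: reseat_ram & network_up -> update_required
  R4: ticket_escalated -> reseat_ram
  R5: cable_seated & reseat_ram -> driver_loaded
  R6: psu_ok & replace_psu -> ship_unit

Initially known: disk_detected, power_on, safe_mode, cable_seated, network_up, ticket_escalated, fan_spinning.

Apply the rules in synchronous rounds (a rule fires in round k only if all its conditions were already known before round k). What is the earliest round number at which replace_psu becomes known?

3

[1] R1 [ticket_escalated -> gpu_fault]; R4 [ticket_escalated -> reseat_ram]. ⇒ new: gpu_fault, reseat_ram.
[2] R3 [reseat_ram & network_up -> update_required]; R5 [cable_seated & reseat_ram -> driver_loaded]. ⇒ new: update_required, driver_loaded.
[3] R2 [update_required & disk_detected -> replace_psu]. ⇒ new: replace_psu.
replace_psu first appears in round 3.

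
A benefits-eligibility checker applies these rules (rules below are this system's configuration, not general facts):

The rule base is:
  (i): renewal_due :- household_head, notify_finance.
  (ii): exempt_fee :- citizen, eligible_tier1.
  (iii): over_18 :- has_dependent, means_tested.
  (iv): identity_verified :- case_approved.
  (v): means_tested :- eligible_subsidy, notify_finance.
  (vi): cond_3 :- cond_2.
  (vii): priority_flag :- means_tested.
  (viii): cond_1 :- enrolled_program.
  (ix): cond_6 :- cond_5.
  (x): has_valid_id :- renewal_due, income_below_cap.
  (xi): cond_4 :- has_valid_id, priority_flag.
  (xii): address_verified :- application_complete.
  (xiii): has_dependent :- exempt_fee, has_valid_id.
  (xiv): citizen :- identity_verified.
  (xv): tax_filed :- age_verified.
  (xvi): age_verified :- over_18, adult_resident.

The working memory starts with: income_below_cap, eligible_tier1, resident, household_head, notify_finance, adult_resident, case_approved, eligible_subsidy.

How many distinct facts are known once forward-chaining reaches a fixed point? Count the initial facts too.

20

Round 1 — (i), (iv), (v), derive renewal_due, identity_verified, means_tested.
Round 2 — (vii), (x), (xiv), derive priority_flag, has_valid_id, citizen.
Round 3 — (ii), (xi), derive exempt_fee, cond_4.
Round 4 — (xiii), derive has_dependent.
Round 5 — (iii), derive over_18.
Round 6 — (xvi), derive age_verified.
Round 7 — (xv), derive tax_filed.
Closure: {adult_resident, age_verified, case_approved, citizen, cond_4, eligible_subsidy, eligible_tier1, exempt_fee, has_dependent, has_valid_id, household_head, identity_verified, income_below_cap, means_tested, notify_finance, over_18, priority_flag, renewal_due, resident, tax_filed} — 20 facts.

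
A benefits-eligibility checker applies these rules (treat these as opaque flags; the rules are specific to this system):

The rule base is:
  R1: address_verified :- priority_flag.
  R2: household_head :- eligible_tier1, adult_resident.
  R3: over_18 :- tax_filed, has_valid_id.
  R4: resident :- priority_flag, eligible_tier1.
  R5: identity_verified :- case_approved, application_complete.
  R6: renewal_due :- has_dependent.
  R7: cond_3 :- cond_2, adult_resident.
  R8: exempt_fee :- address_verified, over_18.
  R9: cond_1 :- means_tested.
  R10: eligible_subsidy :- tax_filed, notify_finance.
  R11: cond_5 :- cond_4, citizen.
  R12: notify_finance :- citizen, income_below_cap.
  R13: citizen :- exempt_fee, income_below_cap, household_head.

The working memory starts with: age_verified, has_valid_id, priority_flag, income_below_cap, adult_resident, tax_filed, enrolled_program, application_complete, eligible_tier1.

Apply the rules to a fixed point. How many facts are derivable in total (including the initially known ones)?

17

Round 1 — R1, R2, R3, R4, derive address_verified, household_head, over_18, resident.
Round 2 — R8, derive exempt_fee.
Round 3 — R13, derive citizen.
Round 4 — R12, derive notify_finance.
Round 5 — R10, derive eligible_subsidy.
Closure: {address_verified, adult_resident, age_verified, application_complete, citizen, eligible_subsidy, eligible_tier1, enrolled_program, exempt_fee, has_valid_id, household_head, income_below_cap, notify_finance, over_18, priority_flag, resident, tax_filed} — 17 facts.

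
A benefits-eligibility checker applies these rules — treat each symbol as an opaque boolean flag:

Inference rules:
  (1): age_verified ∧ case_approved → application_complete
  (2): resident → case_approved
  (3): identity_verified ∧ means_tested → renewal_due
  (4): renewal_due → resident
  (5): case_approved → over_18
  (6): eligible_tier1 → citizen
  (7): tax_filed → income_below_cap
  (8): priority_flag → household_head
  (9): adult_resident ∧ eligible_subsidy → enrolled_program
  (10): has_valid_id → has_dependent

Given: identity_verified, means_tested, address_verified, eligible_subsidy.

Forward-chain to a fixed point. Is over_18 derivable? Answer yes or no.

yes

[1] (3) [identity_verified ∧ means_tested → renewal_due]. ⇒ new: renewal_due.
[2] (4) [renewal_due → resident]. ⇒ new: resident.
[3] (2) [resident → case_approved]. ⇒ new: case_approved.
[4] (5) [case_approved → over_18]. ⇒ new: over_18.
over_18 appears in round 4, so it is derivable.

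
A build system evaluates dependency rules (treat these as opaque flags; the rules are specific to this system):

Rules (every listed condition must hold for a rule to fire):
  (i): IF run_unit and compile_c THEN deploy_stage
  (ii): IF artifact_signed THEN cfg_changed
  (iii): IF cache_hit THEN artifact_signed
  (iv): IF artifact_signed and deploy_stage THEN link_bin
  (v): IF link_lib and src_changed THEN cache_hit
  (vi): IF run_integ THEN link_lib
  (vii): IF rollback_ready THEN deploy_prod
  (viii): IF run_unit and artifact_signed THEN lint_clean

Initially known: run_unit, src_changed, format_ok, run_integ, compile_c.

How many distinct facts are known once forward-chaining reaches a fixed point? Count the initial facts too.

Round 1 — (i), (vi), derive deploy_stage, link_lib.
Round 2 — (v), derive cache_hit.
Round 3 — (iii), derive artifact_signed.
Round 4 — (ii), (iv), (viii), derive cfg_changed, link_bin, lint_clean.
Closure: {artifact_signed, cache_hit, cfg_changed, compile_c, deploy_stage, format_ok, link_bin, link_lib, lint_clean, run_integ, run_unit, src_changed} — 12 facts.

12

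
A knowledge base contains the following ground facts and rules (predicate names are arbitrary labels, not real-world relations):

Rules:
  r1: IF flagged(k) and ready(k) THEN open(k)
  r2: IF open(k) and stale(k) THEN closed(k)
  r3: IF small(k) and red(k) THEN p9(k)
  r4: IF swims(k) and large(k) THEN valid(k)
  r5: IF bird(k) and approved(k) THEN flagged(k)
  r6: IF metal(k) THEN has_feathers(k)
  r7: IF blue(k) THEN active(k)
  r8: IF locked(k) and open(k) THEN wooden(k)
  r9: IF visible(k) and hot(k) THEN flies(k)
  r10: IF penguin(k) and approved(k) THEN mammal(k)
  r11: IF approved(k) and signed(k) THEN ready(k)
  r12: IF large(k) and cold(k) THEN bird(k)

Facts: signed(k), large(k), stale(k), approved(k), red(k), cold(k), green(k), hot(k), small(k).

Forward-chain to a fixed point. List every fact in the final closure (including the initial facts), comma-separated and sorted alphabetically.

Round 1: r3 [IF small(k) and red(k) THEN p9(k)]; r11 [IF approved(k) and signed(k) THEN ready(k)]; r12 [IF large(k) and cold(k) THEN bird(k)]. Adds p9(k), ready(k), bird(k).
Round 2: r5 [IF bird(k) and approved(k) THEN flagged(k)]. Adds flagged(k).
Round 3: r1 [IF flagged(k) and ready(k) THEN open(k)]. Adds open(k).
Round 4: r2 [IF open(k) and stale(k) THEN closed(k)]. Adds closed(k).

approved(k), bird(k), closed(k), cold(k), flagged(k), green(k), hot(k), large(k), open(k), p9(k), ready(k), red(k), signed(k), small(k), stale(k)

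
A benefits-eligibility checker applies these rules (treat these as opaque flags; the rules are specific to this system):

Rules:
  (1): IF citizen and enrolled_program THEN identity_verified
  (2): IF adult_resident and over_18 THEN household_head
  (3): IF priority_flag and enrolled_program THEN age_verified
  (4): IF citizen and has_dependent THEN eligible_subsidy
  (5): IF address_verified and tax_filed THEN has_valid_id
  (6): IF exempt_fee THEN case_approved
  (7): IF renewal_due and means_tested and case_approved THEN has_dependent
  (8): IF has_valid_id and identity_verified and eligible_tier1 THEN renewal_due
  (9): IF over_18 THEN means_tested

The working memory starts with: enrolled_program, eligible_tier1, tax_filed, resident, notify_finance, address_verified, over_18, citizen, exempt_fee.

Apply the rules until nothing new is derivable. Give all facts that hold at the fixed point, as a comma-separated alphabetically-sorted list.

address_verified, case_approved, citizen, eligible_subsidy, eligible_tier1, enrolled_program, exempt_fee, has_dependent, has_valid_id, identity_verified, means_tested, notify_finance, over_18, renewal_due, resident, tax_filed

[1] (1) [IF citizen and enrolled_program THEN identity_verified]; (5) [IF address_verified and tax_filed THEN has_valid_id]; (6) [IF exempt_fee THEN case_approved]; (9) [IF over_18 THEN means_tested]. ⇒ new: identity_verified, has_valid_id, case_approved, means_tested.
[2] (8) [IF has_valid_id and identity_verified and eligible_tier1 THEN renewal_due]. ⇒ new: renewal_due.
[3] (7) [IF renewal_due and means_tested and case_approved THEN has_dependent]. ⇒ new: has_dependent.
[4] (4) [IF citizen and has_dependent THEN eligible_subsidy]. ⇒ new: eligible_subsidy.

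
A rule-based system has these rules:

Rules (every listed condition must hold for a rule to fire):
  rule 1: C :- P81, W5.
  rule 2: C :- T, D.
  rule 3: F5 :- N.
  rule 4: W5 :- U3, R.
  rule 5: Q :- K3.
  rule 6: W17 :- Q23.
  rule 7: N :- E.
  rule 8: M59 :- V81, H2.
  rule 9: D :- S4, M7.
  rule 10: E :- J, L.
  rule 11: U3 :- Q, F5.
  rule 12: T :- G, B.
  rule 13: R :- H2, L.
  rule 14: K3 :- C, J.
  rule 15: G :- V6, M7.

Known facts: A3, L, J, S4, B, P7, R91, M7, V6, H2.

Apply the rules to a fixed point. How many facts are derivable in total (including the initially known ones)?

22

Round 1: rule 9 [D :- S4, M7.]; rule 10 [E :- J, L.]; rule 13 [R :- H2, L.]; rule 15 [G :- V6, M7.]. Adds D, E, R, G.
Round 2: rule 7 [N :- E.]; rule 12 [T :- G, B.]. Adds N, T.
Round 3: rule 2 [C :- T, D.]; rule 3 [F5 :- N.]. Adds C, F5.
Round 4: rule 14 [K3 :- C, J.]. Adds K3.
Round 5: rule 5 [Q :- K3.]. Adds Q.
Round 6: rule 11 [U3 :- Q, F5.]. Adds U3.
Round 7: rule 4 [W5 :- U3, R.]. Adds W5.
Closure: {A3, B, C, D, E, F5, G, H2, J, K3, L, M7, N, P7, Q, R, R91, S4, T, U3, V6, W5} — 22 facts.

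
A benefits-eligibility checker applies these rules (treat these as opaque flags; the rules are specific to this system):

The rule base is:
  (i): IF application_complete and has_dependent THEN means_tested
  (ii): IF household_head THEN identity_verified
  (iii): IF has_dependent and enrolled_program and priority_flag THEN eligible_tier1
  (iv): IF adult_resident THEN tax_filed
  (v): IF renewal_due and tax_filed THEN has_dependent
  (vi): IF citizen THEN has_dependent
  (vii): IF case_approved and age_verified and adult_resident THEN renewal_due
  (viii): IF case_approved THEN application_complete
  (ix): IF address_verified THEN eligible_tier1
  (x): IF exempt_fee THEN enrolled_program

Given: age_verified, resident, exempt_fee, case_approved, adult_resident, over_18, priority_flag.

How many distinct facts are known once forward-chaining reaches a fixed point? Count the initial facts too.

14

Round 1: (iv) [IF adult_resident THEN tax_filed]; (vii) [IF case_approved and age_verified and adult_resident THEN renewal_due]; (viii) [IF case_approved THEN application_complete]; (x) [IF exempt_fee THEN enrolled_program]. New: tax_filed, renewal_due, application_complete, enrolled_program.
Round 2: (v) [IF renewal_due and tax_filed THEN has_dependent]. New: has_dependent.
Round 3: (i) [IF application_complete and has_dependent THEN means_tested]; (iii) [IF has_dependent and enrolled_program and priority_flag THEN eligible_tier1]. New: means_tested, eligible_tier1.
Closure: {adult_resident, age_verified, application_complete, case_approved, eligible_tier1, enrolled_program, exempt_fee, has_dependent, means_tested, over_18, priority_flag, renewal_due, resident, tax_filed} — 14 facts.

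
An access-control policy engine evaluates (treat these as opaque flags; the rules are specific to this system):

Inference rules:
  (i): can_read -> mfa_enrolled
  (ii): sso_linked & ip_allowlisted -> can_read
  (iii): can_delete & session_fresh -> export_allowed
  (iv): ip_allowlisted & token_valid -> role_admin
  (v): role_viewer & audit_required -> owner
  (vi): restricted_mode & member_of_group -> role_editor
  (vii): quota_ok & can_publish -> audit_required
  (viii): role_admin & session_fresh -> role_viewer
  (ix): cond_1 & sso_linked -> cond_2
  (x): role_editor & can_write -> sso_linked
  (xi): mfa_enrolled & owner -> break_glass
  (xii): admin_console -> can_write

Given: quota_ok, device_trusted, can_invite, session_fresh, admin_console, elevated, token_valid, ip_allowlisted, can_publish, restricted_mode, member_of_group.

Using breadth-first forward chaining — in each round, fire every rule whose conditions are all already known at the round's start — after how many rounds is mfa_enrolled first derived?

4

[1] (iv) [ip_allowlisted & token_valid -> role_admin]; (vi) [restricted_mode & member_of_group -> role_editor]; (vii) [quota_ok & can_publish -> audit_required]; (xii) [admin_console -> can_write]. ⇒ new: role_admin, role_editor, audit_required, can_write.
[2] (viii) [role_admin & session_fresh -> role_viewer]; (x) [role_editor & can_write -> sso_linked]. ⇒ new: role_viewer, sso_linked.
[3] (ii) [sso_linked & ip_allowlisted -> can_read]; (v) [role_viewer & audit_required -> owner]. ⇒ new: can_read, owner.
[4] (i) [can_read -> mfa_enrolled]. ⇒ new: mfa_enrolled.
mfa_enrolled first appears in round 4.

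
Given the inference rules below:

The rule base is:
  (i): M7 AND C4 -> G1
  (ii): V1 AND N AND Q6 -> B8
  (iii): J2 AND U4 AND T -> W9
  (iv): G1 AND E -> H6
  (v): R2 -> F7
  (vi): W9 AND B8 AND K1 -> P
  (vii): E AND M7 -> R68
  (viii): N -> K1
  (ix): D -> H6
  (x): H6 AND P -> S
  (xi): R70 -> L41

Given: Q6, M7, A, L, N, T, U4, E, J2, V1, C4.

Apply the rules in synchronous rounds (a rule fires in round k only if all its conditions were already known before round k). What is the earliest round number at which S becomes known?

3

Round 1 fires (i), (ii), (iii), (vii), (viii), giving G1, B8, W9, R68, K1.
Round 2 fires (iv), (vi), giving H6, P.
Round 3 fires (x), giving S.
S first appears in round 3.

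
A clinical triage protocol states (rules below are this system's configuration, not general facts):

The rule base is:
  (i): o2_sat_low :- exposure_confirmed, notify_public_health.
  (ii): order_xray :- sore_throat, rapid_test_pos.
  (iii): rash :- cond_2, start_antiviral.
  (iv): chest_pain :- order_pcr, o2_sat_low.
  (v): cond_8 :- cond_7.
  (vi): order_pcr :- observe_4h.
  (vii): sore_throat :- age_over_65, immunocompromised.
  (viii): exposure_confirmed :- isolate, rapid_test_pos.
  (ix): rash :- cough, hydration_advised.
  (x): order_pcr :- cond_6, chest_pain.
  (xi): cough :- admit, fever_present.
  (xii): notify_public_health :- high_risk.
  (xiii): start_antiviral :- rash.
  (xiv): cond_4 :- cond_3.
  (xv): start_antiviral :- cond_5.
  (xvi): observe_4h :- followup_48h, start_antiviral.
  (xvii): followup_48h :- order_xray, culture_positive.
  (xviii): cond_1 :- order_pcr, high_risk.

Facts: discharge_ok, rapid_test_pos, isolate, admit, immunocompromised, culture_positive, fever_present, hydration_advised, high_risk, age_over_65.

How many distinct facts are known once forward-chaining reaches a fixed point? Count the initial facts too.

Round 1 fires (vii), (viii), (xi), (xii), giving sore_throat, exposure_confirmed, cough, notify_public_health.
Round 2 fires (i), (ii), (ix), giving o2_sat_low, order_xray, rash.
Round 3 fires (xiii), (xvii), giving start_antiviral, followup_48h.
Round 4 fires (xvi), giving observe_4h.
Round 5 fires (vi), giving order_pcr.
Round 6 fires (iv), (xviii), giving chest_pain, cond_1.
Closure: {admit, age_over_65, chest_pain, cond_1, cough, culture_positive, discharge_ok, exposure_confirmed, fever_present, followup_48h, high_risk, hydration_advised, immunocompromised, isolate, notify_public_health, o2_sat_low, observe_4h, order_pcr, order_xray, rapid_test_pos, rash, sore_throat, start_antiviral} — 23 facts.

23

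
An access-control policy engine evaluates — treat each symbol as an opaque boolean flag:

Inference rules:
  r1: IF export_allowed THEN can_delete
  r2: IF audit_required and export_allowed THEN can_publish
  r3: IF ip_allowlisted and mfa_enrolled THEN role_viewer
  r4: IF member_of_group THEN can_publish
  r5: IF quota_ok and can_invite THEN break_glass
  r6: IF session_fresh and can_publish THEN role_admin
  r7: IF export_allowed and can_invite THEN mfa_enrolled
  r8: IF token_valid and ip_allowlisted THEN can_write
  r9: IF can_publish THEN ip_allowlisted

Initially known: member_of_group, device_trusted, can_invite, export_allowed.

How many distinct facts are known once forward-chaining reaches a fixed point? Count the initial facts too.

9

Round 1: r1 [IF export_allowed THEN can_delete]; r4 [IF member_of_group THEN can_publish]; r7 [IF export_allowed and can_invite THEN mfa_enrolled]. New: can_delete, can_publish, mfa_enrolled.
Round 2: r9 [IF can_publish THEN ip_allowlisted]. New: ip_allowlisted.
Round 3: r3 [IF ip_allowlisted and mfa_enrolled THEN role_viewer]. New: role_viewer.
Closure: {can_delete, can_invite, can_publish, device_trusted, export_allowed, ip_allowlisted, member_of_group, mfa_enrolled, role_viewer} — 9 facts.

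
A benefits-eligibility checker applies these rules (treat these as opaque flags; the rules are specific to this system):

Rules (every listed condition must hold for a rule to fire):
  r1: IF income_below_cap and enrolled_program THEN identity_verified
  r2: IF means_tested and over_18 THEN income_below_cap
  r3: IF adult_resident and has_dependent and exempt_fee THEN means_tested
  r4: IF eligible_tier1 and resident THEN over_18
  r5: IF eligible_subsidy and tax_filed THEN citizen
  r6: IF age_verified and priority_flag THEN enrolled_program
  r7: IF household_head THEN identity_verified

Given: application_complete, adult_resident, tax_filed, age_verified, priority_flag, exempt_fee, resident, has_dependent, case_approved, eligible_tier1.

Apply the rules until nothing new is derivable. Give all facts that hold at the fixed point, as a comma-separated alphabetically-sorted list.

adult_resident, age_verified, application_complete, case_approved, eligible_tier1, enrolled_program, exempt_fee, has_dependent, identity_verified, income_below_cap, means_tested, over_18, priority_flag, resident, tax_filed

[1] r3 [IF adult_resident and has_dependent and exempt_fee THEN means_tested]; r4 [IF eligible_tier1 and resident THEN over_18]; r6 [IF age_verified and priority_flag THEN enrolled_program]. ⇒ new: means_tested, over_18, enrolled_program.
[2] r2 [IF means_tested and over_18 THEN income_below_cap]. ⇒ new: income_below_cap.
[3] r1 [IF income_below_cap and enrolled_program THEN identity_verified]. ⇒ new: identity_verified.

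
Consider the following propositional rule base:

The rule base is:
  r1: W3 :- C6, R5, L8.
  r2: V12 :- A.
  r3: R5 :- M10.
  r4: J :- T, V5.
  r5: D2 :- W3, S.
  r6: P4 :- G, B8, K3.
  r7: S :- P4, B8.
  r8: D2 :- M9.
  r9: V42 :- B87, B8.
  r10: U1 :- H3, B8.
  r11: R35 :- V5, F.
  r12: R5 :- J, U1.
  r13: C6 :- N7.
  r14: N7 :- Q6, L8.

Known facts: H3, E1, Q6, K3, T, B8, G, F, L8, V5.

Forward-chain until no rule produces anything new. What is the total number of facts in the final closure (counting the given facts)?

Round 1: r4 [J :- T, V5.]; r6 [P4 :- G, B8, K3.]; r10 [U1 :- H3, B8.]; r11 [R35 :- V5, F.]; r14 [N7 :- Q6, L8.]. New: J, P4, U1, R35, N7.
Round 2: r7 [S :- P4, B8.]; r12 [R5 :- J, U1.]; r13 [C6 :- N7.]. New: S, R5, C6.
Round 3: r1 [W3 :- C6, R5, L8.]. New: W3.
Round 4: r5 [D2 :- W3, S.]. New: D2.
Closure: {B8, C6, D2, E1, F, G, H3, J, K3, L8, N7, P4, Q6, R35, R5, S, T, U1, V5, W3} — 20 facts.

20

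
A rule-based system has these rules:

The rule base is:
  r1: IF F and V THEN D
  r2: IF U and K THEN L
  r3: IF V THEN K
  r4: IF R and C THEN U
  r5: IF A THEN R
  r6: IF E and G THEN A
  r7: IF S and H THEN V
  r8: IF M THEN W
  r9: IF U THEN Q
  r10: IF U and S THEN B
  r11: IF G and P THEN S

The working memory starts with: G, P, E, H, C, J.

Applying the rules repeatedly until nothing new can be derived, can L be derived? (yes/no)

yes

Round 1 — r6, r11, derive A, S.
Round 2 — r5, r7, derive R, V.
Round 3 — r3, r4, derive K, U.
Round 4 — r2, r9, r10, derive L, Q, B.
L appears in round 4, so it is derivable.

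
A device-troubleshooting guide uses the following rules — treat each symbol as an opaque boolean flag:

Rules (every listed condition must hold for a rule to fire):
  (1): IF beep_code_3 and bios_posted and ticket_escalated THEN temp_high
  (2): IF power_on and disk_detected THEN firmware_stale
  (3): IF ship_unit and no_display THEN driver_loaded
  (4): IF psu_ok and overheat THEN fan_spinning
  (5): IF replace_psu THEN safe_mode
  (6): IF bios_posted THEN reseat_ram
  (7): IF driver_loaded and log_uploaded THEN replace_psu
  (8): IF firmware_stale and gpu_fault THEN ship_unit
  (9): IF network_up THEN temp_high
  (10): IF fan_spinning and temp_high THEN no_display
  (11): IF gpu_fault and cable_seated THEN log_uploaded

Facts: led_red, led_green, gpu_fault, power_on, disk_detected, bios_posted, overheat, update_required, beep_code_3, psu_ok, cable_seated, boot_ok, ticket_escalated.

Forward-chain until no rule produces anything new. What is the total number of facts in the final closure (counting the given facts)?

Round 1: (1) [IF beep_code_3 and bios_posted and ticket_escalated THEN temp_high]; (2) [IF power_on and disk_detected THEN firmware_stale]; (4) [IF psu_ok and overheat THEN fan_spinning]; (6) [IF bios_posted THEN reseat_ram]; (11) [IF gpu_fault and cable_seated THEN log_uploaded]. New: temp_high, firmware_stale, fan_spinning, reseat_ram, log_uploaded.
Round 2: (8) [IF firmware_stale and gpu_fault THEN ship_unit]; (10) [IF fan_spinning and temp_high THEN no_display]. New: ship_unit, no_display.
Round 3: (3) [IF ship_unit and no_display THEN driver_loaded]. New: driver_loaded.
Round 4: (7) [IF driver_loaded and log_uploaded THEN replace_psu]. New: replace_psu.
Round 5: (5) [IF replace_psu THEN safe_mode]. New: safe_mode.
Closure: {beep_code_3, bios_posted, boot_ok, cable_seated, disk_detected, driver_loaded, fan_spinning, firmware_stale, gpu_fault, led_green, led_red, log_uploaded, no_display, overheat, power_on, psu_ok, replace_psu, reseat_ram, safe_mode, ship_unit, temp_high, ticket_escalated, update_required} — 23 facts.

23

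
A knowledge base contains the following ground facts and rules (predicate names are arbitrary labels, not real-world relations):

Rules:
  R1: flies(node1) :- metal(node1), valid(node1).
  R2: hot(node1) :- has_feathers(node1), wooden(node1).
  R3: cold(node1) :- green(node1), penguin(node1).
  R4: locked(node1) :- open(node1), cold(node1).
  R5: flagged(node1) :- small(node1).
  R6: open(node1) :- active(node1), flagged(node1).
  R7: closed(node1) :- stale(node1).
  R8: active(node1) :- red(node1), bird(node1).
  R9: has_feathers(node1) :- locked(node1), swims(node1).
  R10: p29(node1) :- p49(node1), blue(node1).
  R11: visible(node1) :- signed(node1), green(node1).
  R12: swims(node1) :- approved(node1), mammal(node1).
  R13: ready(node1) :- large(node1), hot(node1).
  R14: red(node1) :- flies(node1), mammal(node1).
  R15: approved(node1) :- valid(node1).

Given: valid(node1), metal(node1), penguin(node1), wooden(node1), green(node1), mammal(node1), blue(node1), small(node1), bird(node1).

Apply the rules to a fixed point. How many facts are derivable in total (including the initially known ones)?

Round 1: R1 [flies(node1) :- metal(node1), valid(node1).]; R3 [cold(node1) :- green(node1), penguin(node1).]; R5 [flagged(node1) :- small(node1).]; R15 [approved(node1) :- valid(node1).]. Adds flies(node1), cold(node1), flagged(node1), approved(node1).
Round 2: R12 [swims(node1) :- approved(node1), mammal(node1).]; R14 [red(node1) :- flies(node1), mammal(node1).]. Adds swims(node1), red(node1).
Round 3: R8 [active(node1) :- red(node1), bird(node1).]. Adds active(node1).
Round 4: R6 [open(node1) :- active(node1), flagged(node1).]. Adds open(node1).
Round 5: R4 [locked(node1) :- open(node1), cold(node1).]. Adds locked(node1).
Round 6: R9 [has_feathers(node1) :- locked(node1), swims(node1).]. Adds has_feathers(node1).
Round 7: R2 [hot(node1) :- has_feathers(node1), wooden(node1).]. Adds hot(node1).
Closure: {active(node1), approved(node1), bird(node1), blue(node1), cold(node1), flagged(node1), flies(node1), green(node1), has_feathers(node1), hot(node1), locked(node1), mammal(node1), metal(node1), open(node1), penguin(node1), red(node1), small(node1), swims(node1), valid(node1), wooden(node1)} — 20 facts.

20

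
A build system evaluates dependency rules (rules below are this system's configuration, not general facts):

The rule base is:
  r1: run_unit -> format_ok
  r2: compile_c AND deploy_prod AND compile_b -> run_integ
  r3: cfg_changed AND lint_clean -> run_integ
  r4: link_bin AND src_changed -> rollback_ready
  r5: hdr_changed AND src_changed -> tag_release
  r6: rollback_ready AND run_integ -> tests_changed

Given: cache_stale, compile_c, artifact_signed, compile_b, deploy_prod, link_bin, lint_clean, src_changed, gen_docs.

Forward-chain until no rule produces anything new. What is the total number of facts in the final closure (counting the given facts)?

12

Round 1: r2 [compile_c AND deploy_prod AND compile_b -> run_integ]; r4 [link_bin AND src_changed -> rollback_ready]. Adds run_integ, rollback_ready.
Round 2: r6 [rollback_ready AND run_integ -> tests_changed]. Adds tests_changed.
Closure: {artifact_signed, cache_stale, compile_b, compile_c, deploy_prod, gen_docs, link_bin, lint_clean, rollback_ready, run_integ, src_changed, tests_changed} — 12 facts.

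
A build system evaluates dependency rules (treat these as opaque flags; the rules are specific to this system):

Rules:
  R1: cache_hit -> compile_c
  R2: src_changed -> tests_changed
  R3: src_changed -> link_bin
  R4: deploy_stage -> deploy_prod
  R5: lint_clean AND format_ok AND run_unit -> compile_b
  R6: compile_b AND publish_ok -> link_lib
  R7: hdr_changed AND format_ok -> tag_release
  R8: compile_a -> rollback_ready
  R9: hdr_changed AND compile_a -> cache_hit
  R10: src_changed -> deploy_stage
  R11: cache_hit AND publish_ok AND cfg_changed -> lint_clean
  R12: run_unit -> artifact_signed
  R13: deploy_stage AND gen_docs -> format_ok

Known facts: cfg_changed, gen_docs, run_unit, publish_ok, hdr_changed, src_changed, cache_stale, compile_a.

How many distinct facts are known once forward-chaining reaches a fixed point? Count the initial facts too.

21

Round 1 fires R2, R3, R8, R9, R10, R12, giving tests_changed, link_bin, rollback_ready, cache_hit, deploy_stage, artifact_signed.
Round 2 fires R1, R4, R11, R13, giving compile_c, deploy_prod, lint_clean, format_ok.
Round 3 fires R5, R7, giving compile_b, tag_release.
Round 4 fires R6, giving link_lib.
Closure: {artifact_signed, cache_hit, cache_stale, cfg_changed, compile_a, compile_b, compile_c, deploy_prod, deploy_stage, format_ok, gen_docs, hdr_changed, link_bin, link_lib, lint_clean, publish_ok, rollback_ready, run_unit, src_changed, tag_release, tests_changed} — 21 facts.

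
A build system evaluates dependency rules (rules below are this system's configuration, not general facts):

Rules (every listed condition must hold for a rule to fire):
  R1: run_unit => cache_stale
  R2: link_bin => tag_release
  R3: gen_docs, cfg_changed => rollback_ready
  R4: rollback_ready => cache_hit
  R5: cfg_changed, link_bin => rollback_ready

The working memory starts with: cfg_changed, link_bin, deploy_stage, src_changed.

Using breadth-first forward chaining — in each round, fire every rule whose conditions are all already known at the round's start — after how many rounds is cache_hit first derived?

2

[1] R2 [link_bin => tag_release]; R5 [cfg_changed, link_bin => rollback_ready]. ⇒ new: tag_release, rollback_ready.
[2] R4 [rollback_ready => cache_hit]. ⇒ new: cache_hit.
cache_hit first appears in round 2.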